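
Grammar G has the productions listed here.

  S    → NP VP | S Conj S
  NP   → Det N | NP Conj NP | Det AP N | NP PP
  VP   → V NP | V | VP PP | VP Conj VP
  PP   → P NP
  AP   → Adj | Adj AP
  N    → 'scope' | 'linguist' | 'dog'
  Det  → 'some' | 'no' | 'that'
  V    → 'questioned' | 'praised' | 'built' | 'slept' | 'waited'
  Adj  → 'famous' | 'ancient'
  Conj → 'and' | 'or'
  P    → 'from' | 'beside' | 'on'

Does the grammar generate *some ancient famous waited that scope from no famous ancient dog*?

Ungrammatical

An Adj word can never sit immediately before a V word in any string this grammar generates, so the substring 'famous waited' rules out a derivation.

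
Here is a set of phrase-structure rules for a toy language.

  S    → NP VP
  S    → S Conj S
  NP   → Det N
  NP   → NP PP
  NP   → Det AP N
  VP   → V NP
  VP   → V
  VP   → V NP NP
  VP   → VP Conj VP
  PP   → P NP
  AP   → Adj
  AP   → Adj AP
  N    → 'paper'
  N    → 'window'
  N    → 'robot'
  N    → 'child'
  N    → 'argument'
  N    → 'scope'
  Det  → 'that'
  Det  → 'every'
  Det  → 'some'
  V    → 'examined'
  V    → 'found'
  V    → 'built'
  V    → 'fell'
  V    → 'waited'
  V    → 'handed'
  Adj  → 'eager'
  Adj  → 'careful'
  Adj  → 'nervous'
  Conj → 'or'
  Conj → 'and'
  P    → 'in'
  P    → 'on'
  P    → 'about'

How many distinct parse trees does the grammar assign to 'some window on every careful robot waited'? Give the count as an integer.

1

[S [NP [NP [Det some] [N window]] [PP [P on] [NP [Det every] [AP [Adj careful]] [N robot]]]] [VP [V waited]]]
No rule offers an alternative attachment or grouping for any span, so this is the only derivation.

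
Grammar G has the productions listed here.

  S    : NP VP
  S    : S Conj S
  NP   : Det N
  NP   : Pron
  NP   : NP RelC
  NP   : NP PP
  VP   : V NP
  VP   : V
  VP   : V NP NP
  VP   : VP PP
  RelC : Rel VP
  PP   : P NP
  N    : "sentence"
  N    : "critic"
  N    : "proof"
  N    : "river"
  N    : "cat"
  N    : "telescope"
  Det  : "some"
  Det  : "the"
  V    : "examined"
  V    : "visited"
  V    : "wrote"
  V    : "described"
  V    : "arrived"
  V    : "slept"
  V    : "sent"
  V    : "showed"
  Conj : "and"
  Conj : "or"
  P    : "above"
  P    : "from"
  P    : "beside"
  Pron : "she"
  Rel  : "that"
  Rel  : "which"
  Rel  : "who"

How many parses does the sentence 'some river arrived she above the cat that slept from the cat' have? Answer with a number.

Two of the 10 distinct bracketings:
[S [NP [Det some] [N river]] [VP [V arrived] [NP [NP [NP [Pron she]] [PP [P above] [NP [Det the] [N cat]]]] [RelC [Rel that] [VP [VP [V slept]] [PP [P from] [NP [Det the] [N cat]]]]]]]]
[S [NP [Det some] [N river]] [VP [V arrived] [NP [NP [Pron she]] [PP [P above] [NP [NP [Det the] [N cat]] [RelC [Rel that] [VP [VP [V slept]] [PP [P from] [NP [Det the] [N cat]]]]]]]]]]
The trees differ in how a recursive rule is bracketed over the same span.

10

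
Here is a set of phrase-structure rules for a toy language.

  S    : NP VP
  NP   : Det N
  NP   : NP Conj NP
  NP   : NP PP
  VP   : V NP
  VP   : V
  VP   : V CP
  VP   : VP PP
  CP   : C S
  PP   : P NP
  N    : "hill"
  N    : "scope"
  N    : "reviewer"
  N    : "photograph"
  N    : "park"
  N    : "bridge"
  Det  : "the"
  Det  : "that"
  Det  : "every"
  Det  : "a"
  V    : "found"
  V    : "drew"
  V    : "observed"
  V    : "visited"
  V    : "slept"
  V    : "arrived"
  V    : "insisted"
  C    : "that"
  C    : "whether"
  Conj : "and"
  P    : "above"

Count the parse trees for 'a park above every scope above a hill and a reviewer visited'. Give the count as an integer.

5

Two of the 5 distinct bracketings:
[S [NP [NP [NP [Det a] [N park]] [PP [P above] [NP [NP [Det every] [N scope]] [PP [P above] [NP [Det a] [N hill]]]]]] [Conj and] [NP [Det a] [N reviewer]]] [VP [V visited]]]
[S [NP [NP [NP [NP [Det a] [N park]] [PP [P above] [NP [Det every] [N scope]]]] [PP [P above] [NP [Det a] [N hill]]]] [Conj and] [NP [Det a] [N reviewer]]] [VP [V visited]]]
The trees differ in how a recursive rule is bracketed over the same span.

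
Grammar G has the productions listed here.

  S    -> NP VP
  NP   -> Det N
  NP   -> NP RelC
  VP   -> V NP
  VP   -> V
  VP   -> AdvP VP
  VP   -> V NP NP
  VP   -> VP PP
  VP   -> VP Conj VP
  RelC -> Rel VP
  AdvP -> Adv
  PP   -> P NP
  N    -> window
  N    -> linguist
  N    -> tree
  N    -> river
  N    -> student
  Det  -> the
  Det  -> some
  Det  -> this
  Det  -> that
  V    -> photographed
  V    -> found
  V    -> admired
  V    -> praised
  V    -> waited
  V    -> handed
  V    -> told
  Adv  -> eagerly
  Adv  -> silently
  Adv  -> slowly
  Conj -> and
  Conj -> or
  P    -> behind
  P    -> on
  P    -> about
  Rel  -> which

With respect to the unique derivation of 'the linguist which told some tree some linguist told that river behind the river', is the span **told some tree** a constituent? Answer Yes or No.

[S [NP [NP [Det the] [N linguist]] [RelC [Rel which] [VP [V told] [NP [Det some] [N tree]] [NP [Det some] [N linguist]]]]] [VP [VP [V told] [NP [Det that] [N river]]] [PP [P behind] [NP [Det the] [N river]]]]]
The smallest constituent containing 'told some tree' is the VP spanning 'told some tree some linguist'; no single node in the tree dominates exactly the given words.

No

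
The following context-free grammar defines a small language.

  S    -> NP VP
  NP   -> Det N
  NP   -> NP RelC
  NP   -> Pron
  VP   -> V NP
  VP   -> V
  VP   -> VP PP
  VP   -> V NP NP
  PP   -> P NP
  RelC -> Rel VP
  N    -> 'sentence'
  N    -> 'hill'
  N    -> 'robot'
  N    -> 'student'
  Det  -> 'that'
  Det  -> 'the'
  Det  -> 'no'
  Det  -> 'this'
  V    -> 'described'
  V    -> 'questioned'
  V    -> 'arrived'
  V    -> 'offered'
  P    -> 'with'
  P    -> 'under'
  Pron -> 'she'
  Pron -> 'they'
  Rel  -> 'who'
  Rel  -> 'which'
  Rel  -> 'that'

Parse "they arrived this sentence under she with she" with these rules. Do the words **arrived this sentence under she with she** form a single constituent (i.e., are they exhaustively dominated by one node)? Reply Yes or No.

Yes

[S [NP [Pron they]] [VP [VP [VP [V arrived] [NP [Det this] [N sentence]]] [PP [P under] [NP [Pron she]]]] [PP [P with] [NP [Pron she]]]]]
The words 'arrived this sentence under she with she' are exhaustively dominated by a single VP node (built by VP → VP PP), so they form a constituent.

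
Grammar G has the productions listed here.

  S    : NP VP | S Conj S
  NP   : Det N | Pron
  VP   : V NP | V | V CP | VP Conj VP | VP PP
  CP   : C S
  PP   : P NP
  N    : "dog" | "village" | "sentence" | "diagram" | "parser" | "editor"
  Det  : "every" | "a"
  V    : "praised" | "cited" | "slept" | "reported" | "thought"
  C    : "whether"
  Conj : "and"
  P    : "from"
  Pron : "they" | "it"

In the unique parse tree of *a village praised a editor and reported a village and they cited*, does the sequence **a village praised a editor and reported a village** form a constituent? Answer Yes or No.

Yes

[S [S [NP [Det a] [N village]] [VP [VP [V praised] [NP [Det a] [N editor]]] [Conj and] [VP [V reported] [NP [Det a] [N village]]]]] [Conj and] [S [NP [Pron they]] [VP [V cited]]]]
The words 'a village praised a editor and reported a village' are exhaustively dominated by a single S node (built by S → NP VP), so they form a constituent.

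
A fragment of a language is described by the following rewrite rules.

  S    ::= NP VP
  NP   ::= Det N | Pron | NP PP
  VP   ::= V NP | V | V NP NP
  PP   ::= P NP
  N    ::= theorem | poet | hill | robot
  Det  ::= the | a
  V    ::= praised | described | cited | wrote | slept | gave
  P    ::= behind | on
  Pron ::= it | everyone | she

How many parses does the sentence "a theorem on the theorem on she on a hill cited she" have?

5

Two of the 5 distinct bracketings:
[S [NP [NP [Det a] [N theorem]] [PP [P on] [NP [NP [Det the] [N theorem]] [PP [P on] [NP [NP [Pron she]] [PP [P on] [NP [Det a] [N hill]]]]]]]] [VP [V cited] [NP [Pron she]]]]
[S [NP [NP [Det a] [N theorem]] [PP [P on] [NP [NP [NP [Det the] [N theorem]] [PP [P on] [NP [Pron she]]]] [PP [P on] [NP [Det a] [N hill]]]]]] [VP [V cited] [NP [Pron she]]]]
The trees differ in how a recursive rule is bracketed over the same span.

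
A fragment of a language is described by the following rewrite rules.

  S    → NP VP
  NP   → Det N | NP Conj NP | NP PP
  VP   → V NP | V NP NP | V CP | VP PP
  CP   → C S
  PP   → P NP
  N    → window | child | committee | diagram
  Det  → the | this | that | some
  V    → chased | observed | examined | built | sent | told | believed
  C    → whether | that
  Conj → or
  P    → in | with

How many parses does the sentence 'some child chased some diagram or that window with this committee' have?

Two of the 3 distinct bracketings:
[S [NP [Det some] [N child]] [VP [V chased] [NP [NP [Det some] [N diagram]] [Conj or] [NP [NP [Det that] [N window]] [PP [P with] [NP [Det this] [N committee]]]]]]]
[S [NP [Det some] [N child]] [VP [V chased] [NP [NP [NP [Det some] [N diagram]] [Conj or] [NP [Det that] [N window]]] [PP [P with] [NP [Det this] [N committee]]]]]]
The trees differ in how a recursive rule is bracketed over the same span.

3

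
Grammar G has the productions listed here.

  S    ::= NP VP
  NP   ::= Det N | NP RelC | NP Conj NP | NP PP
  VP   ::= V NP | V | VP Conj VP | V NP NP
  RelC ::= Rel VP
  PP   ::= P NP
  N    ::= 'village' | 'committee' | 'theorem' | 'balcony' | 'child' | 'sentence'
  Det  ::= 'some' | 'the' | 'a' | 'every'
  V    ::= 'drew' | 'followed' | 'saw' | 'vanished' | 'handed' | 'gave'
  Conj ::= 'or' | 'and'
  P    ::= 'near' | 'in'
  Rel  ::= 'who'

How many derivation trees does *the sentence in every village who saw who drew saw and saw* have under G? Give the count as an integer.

3

Two of the 3 distinct bracketings:
[S [NP [NP [NP [NP [Det the] [N sentence]] [PP [P in] [NP [Det every] [N village]]]] [RelC [Rel who] [VP [V saw]]]] [RelC [Rel who] [VP [V drew]]]] [VP [VP [V saw]] [Conj and] [VP [V saw]]]]
[S [NP [NP [NP [Det the] [N sentence]] [PP [P in] [NP [NP [Det every] [N village]] [RelC [Rel who] [VP [V saw]]]]]] [RelC [Rel who] [VP [V drew]]]] [VP [VP [V saw]] [Conj and] [VP [V saw]]]]
The trees differ in how a recursive rule is bracketed over the same span.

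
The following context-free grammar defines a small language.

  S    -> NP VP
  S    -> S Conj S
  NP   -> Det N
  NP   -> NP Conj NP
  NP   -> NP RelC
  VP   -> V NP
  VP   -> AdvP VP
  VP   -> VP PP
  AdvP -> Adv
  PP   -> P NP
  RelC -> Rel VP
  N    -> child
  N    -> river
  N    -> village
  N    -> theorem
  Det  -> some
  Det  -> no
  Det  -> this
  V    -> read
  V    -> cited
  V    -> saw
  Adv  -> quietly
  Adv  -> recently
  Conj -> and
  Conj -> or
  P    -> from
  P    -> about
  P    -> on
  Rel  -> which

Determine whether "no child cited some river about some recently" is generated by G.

Ungrammatical

A Det word can never sit immediately before an Adv word in any string this grammar generates, so the substring 'some recently' rules out a derivation.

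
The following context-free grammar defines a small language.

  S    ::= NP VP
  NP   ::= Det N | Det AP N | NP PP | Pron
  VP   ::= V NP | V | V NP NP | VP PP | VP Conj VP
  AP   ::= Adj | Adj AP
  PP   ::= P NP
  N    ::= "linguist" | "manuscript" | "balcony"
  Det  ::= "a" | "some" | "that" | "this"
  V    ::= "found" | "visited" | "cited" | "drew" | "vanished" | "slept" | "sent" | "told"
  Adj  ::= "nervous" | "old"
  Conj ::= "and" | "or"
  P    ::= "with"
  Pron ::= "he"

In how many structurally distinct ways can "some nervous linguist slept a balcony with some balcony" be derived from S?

2

The two bracketings:
[S [NP [Det some] [AP [Adj nervous]] [N linguist]] [VP [V slept] [NP [NP [Det a] [N balcony]] [PP [P with] [NP [Det some] [N balcony]]]]]]
[S [NP [Det some] [AP [Adj nervous]] [N linguist]] [VP [VP [V slept] [NP [Det a] [N balcony]]] [PP [P with] [NP [Det some] [N balcony]]]]]
The difference turns on whether NP → NP PP is used at the relevant span, versus an alternative expansion of NP.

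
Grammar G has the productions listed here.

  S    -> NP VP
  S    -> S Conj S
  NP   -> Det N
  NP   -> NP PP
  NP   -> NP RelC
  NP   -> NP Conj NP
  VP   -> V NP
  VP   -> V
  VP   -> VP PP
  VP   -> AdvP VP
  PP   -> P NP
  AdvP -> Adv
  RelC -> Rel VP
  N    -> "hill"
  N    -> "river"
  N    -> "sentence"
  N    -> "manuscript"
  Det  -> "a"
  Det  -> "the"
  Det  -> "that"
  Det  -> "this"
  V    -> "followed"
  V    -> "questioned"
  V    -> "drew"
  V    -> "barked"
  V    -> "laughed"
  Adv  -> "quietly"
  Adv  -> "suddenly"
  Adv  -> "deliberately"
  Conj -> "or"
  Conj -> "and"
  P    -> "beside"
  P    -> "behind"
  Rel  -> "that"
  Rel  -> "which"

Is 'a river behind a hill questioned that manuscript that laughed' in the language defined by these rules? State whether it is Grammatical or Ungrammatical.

Grammatical

S
  NP
    NP
      Det: a
      N: river
    PP
      P: behind
      NP
        Det: a
        N: hill
  VP
    V: questioned
    NP
      NP
        Det: that
        N: manuscript
      RelC
        Rel: that
        VP
          V: laughed
Every word is introduced by a lexical rule and the phrasal rules combine the resulting categories into a single S.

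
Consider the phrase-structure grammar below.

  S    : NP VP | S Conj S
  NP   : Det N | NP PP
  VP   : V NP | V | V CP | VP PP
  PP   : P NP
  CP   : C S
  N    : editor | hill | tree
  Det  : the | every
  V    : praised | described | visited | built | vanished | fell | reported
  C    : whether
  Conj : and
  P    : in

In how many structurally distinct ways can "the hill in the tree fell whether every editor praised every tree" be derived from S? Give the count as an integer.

[S [NP [NP [Det the] [N hill]] [PP [P in] [NP [Det the] [N tree]]]] [VP [V fell] [CP [C whether] [S [NP [Det every] [N editor]] [VP [V praised] [NP [Det every] [N tree]]]]]]]
No rule offers an alternative attachment or grouping for any span, so this is the only derivation.

1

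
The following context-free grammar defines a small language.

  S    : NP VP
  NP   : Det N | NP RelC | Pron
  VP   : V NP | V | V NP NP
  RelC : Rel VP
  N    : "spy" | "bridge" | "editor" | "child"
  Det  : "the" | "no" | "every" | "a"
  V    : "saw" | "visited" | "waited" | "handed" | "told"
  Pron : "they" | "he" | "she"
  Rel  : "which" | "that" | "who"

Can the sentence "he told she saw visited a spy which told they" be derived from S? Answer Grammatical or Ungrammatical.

For S → NP VP, the only prefix that parses as NP is 'he', but the remainder 'told she saw visited a spy which told they' is not a VP under these rules.

Ungrammatical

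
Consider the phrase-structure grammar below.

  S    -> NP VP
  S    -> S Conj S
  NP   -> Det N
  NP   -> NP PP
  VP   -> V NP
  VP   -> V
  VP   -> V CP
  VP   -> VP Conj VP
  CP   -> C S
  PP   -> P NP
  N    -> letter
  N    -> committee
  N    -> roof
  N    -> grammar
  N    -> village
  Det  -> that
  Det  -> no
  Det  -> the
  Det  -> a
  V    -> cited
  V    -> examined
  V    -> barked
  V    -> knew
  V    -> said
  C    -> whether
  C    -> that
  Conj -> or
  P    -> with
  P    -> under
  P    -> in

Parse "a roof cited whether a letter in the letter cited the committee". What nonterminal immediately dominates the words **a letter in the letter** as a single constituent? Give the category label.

S
  NP
    Det: a
    N: roof
  VP
    V: cited
    CP
      C: whether
      S
        NP
          NP
            Det: a
            N: letter
          PP
            P: in
            NP
              Det: the
              N: letter
        VP
          V: cited
          NP
            Det: the
            N: committee
The span 'a letter in the letter' is the NP node built by NP → NP PP.

NP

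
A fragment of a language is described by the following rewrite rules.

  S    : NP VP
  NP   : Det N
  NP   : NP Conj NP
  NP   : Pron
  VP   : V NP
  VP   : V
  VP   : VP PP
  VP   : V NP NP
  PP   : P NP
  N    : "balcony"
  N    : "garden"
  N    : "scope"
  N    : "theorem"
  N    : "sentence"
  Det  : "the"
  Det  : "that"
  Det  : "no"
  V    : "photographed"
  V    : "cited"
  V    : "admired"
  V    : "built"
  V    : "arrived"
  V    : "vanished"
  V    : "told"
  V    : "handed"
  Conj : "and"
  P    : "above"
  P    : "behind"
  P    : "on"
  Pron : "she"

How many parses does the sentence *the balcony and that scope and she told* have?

The two bracketings:
[S [NP [NP [Det the] [N balcony]] [Conj and] [NP [NP [Det that] [N scope]] [Conj and] [NP [Pron she]]]] [VP [V told]]]
[S [NP [NP [NP [Det the] [N balcony]] [Conj and] [NP [Det that] [N scope]]] [Conj and] [NP [Pron she]]] [VP [V told]]]
The trees differ in how a recursive rule is bracketed over the same span.

2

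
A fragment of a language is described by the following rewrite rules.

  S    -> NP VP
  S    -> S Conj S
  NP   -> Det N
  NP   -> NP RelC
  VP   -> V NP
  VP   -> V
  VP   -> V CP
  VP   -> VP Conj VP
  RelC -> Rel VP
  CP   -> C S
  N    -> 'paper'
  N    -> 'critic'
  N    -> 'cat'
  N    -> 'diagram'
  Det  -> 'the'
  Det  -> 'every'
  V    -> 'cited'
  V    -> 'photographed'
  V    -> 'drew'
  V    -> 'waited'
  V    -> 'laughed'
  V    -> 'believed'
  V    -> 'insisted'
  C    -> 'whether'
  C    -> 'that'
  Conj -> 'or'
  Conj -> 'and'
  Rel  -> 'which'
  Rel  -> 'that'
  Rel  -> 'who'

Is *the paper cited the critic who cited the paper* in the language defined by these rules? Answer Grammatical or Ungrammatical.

Grammatical

[S [NP [Det the] [N paper]] [VP [V cited] [NP [NP [Det the] [N critic]] [RelC [Rel who] [VP [V cited] [NP [Det the] [N paper]]]]]]]
Each bracket corresponds to one application of a listed rule, so the string is derivable from S.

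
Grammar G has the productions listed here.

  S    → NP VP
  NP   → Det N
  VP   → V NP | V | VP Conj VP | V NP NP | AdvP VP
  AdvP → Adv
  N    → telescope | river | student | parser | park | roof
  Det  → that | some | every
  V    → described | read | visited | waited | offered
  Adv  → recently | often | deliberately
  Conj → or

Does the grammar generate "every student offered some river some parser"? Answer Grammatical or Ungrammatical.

[S [NP [Det every] [N student]] [VP [V offered] [NP [Det some] [N river]] [NP [Det some] [N parser]]]]
The bracketing above is licensed at every node by one of the given productions, with S at the root.

Grammatical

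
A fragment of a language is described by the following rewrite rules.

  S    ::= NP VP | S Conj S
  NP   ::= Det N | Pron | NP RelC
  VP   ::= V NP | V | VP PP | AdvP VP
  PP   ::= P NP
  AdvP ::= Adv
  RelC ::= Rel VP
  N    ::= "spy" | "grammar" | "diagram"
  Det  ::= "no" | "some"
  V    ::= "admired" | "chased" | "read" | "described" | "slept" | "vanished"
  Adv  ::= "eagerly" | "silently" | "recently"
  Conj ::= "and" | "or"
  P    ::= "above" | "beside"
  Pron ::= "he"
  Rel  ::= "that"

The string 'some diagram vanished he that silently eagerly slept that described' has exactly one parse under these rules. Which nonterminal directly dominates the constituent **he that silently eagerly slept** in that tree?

NP

S
  NP
    Det: some
    N: diagram
  VP
    V: vanished
    NP
      NP
        NP
          Pron: he
        RelC
          Rel: that
          VP
            AdvP
              Adv: silently
            VP
              AdvP
                Adv: eagerly
              VP
                V: slept
      RelC
        Rel: that
        VP
          V: described
The span 'he that silently eagerly slept' is the NP node built by NP → NP RelC.
Its mother is the NP built by NP → NP RelC.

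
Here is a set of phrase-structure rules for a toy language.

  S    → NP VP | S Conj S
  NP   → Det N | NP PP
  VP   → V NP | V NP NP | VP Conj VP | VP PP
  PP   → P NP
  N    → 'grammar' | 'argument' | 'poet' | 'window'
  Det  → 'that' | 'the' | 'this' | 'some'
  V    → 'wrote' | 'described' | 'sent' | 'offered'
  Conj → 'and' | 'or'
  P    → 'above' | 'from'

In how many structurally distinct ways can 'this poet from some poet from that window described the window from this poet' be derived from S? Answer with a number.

Two of the 4 distinct bracketings:
[S [NP [NP [Det this] [N poet]] [PP [P from] [NP [NP [Det some] [N poet]] [PP [P from] [NP [Det that] [N window]]]]]] [VP [V described] [NP [NP [Det the] [N window]] [PP [P from] [NP [Det this] [N poet]]]]]]
[S [NP [NP [Det this] [N poet]] [PP [P from] [NP [NP [Det some] [N poet]] [PP [P from] [NP [Det that] [N window]]]]]] [VP [VP [V described] [NP [Det the] [N window]]] [PP [P from] [NP [Det this] [N poet]]]]]
The difference turns on whether VP → VP PP is used at the relevant span, versus an alternative expansion of VP.

4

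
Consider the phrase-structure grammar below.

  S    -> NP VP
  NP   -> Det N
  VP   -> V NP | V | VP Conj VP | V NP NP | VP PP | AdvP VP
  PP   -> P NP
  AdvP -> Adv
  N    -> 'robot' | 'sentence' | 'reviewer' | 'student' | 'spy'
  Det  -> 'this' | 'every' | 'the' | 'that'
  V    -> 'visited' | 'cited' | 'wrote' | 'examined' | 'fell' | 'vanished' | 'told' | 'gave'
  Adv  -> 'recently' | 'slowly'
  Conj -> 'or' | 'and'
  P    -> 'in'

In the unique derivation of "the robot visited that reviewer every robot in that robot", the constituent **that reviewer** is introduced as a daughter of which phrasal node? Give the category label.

S
  NP
    Det: the
    N: robot
  VP
    VP
      V: visited
      NP
        Det: that
        N: reviewer
      NP
        Det: every
        N: robot
    PP
      P: in
      NP
        Det: that
        N: robot
The span 'that reviewer' is the NP node built by NP → Det N.
Its mother is the VP built by VP → V NP NP.

VP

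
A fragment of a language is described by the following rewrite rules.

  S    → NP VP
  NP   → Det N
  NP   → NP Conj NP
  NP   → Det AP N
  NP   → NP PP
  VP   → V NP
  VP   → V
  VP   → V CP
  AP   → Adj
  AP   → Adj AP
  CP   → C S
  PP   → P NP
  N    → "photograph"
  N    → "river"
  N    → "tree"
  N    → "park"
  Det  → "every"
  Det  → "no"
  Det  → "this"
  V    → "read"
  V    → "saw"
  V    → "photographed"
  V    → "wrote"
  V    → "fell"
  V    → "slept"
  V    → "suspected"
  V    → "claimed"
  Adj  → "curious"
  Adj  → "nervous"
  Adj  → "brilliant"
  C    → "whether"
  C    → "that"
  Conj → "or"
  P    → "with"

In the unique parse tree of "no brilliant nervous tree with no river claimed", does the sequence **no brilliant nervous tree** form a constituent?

Yes

[S [NP [NP [Det no] [AP [Adj brilliant] [AP [Adj nervous]]] [N tree]] [PP [P with] [NP [Det no] [N river]]]] [VP [V claimed]]]
The words 'no brilliant nervous tree' are exhaustively dominated by a single NP node (built by NP → Det AP N), so they form a constituent.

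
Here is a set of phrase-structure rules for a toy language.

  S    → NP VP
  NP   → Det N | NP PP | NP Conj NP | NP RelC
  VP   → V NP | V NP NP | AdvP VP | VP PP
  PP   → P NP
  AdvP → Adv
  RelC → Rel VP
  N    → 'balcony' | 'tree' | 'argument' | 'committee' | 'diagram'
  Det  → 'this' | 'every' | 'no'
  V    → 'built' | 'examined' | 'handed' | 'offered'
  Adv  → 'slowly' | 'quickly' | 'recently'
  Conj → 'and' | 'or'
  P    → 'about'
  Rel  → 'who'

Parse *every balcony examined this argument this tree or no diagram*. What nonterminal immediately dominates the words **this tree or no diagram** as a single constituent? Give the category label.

NP

S
  NP
    Det: every
    N: balcony
  VP
    V: examined
    NP
      Det: this
      N: argument
    NP
      NP
        Det: this
        N: tree
      Conj: or
      NP
        Det: no
        N: diagram
The span 'this tree or no diagram' is the NP node built by NP → NP Conj NP.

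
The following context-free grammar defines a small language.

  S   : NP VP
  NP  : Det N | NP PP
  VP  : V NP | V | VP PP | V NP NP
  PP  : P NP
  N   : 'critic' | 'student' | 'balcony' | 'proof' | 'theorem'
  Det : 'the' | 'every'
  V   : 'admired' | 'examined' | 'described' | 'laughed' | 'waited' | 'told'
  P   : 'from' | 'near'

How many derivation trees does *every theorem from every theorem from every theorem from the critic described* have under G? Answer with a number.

5

Two of the 5 distinct bracketings:
[S [NP [NP [Det every] [N theorem]] [PP [P from] [NP [NP [Det every] [N theorem]] [PP [P from] [NP [NP [Det every] [N theorem]] [PP [P from] [NP [Det the] [N critic]]]]]]]] [VP [V described]]]
[S [NP [NP [Det every] [N theorem]] [PP [P from] [NP [NP [NP [Det every] [N theorem]] [PP [P from] [NP [Det every] [N theorem]]]] [PP [P from] [NP [Det the] [N critic]]]]]] [VP [V described]]]
The trees differ in how a recursive rule is bracketed over the same span.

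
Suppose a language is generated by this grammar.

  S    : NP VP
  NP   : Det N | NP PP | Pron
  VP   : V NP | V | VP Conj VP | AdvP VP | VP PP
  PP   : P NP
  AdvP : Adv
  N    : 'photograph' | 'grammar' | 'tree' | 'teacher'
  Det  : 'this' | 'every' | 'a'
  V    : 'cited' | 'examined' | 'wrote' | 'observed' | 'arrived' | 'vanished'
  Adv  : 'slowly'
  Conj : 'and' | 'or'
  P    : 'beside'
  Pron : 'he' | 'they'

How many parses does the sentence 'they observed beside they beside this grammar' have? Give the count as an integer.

The two bracketings:
[S [NP [Pron they]] [VP [VP [V observed]] [PP [P beside] [NP [NP [Pron they]] [PP [P beside] [NP [Det this] [N grammar]]]]]]]
[S [NP [Pron they]] [VP [VP [VP [V observed]] [PP [P beside] [NP [Pron they]]]] [PP [P beside] [NP [Det this] [N grammar]]]]]
The difference turns on whether NP → NP PP is used at the relevant span, versus an alternative expansion of NP.

2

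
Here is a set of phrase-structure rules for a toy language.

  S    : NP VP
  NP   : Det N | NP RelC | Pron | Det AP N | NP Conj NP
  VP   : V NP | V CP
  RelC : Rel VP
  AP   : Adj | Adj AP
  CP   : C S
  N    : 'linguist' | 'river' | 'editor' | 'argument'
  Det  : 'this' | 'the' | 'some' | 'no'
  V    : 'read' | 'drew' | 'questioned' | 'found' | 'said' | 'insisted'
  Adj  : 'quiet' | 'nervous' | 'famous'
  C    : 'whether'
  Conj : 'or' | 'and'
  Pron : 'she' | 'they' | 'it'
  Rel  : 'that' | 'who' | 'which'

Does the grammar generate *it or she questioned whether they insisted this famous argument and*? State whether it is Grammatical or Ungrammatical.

Ungrammatical

For S → NP VP, every NP-prefix leaves a non-VP remainder: after 'it' the remainder is not a VP; after 'it or she' the remainder is not a VP.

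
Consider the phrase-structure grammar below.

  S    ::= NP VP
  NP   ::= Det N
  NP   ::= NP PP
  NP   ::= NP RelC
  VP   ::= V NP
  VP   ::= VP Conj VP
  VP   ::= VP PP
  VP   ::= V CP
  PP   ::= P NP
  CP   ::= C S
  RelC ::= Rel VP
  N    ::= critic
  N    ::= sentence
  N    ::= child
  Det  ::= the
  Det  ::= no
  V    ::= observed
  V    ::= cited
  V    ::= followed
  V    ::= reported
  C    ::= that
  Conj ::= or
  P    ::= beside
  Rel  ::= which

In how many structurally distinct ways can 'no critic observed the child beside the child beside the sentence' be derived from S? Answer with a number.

5

Two of the 5 distinct bracketings:
[S [NP [Det no] [N critic]] [VP [V observed] [NP [NP [Det the] [N child]] [PP [P beside] [NP [NP [Det the] [N child]] [PP [P beside] [NP [Det the] [N sentence]]]]]]]]
[S [NP [Det no] [N critic]] [VP [V observed] [NP [NP [NP [Det the] [N child]] [PP [P beside] [NP [Det the] [N child]]]] [PP [P beside] [NP [Det the] [N sentence]]]]]]
The trees differ in how a recursive rule is bracketed over the same span.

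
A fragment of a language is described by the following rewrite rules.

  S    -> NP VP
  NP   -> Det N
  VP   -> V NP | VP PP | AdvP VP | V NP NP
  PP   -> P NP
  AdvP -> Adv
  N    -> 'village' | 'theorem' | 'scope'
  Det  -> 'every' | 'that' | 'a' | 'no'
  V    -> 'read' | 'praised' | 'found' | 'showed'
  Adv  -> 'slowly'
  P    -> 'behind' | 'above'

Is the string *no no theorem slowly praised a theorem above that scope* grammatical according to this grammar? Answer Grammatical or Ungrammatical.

Ungrammatical

A Det word can never sit immediately before a Det word in any string this grammar generates, so the substring 'no no' rules out a derivation.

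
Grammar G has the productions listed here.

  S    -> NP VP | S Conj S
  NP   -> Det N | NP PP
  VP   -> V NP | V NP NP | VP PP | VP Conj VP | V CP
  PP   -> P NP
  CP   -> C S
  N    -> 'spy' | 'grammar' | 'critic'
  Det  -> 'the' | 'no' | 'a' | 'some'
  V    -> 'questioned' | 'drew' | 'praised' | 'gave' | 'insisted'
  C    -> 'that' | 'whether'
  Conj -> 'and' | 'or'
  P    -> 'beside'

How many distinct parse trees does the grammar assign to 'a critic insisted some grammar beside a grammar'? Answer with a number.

2

The two bracketings:
[S [NP [Det a] [N critic]] [VP [V insisted] [NP [NP [Det some] [N grammar]] [PP [P beside] [NP [Det a] [N grammar]]]]]]
[S [NP [Det a] [N critic]] [VP [VP [V insisted] [NP [Det some] [N grammar]]] [PP [P beside] [NP [Det a] [N grammar]]]]]
The difference turns on whether NP → NP PP is used at the relevant span, versus an alternative expansion of NP.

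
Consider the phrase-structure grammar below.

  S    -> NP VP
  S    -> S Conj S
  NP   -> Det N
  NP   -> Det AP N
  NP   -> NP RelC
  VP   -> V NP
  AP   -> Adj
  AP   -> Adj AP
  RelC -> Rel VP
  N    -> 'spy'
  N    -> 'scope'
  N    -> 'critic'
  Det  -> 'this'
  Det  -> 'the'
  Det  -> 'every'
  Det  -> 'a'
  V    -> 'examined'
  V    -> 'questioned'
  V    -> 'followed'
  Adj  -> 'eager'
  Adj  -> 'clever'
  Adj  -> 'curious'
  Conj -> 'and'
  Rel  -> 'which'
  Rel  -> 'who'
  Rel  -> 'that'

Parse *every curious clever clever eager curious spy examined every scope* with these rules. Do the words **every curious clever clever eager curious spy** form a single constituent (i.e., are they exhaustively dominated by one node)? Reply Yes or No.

Yes

[S [NP [Det every] [AP [Adj curious] [AP [Adj clever] [AP [Adj clever] [AP [Adj eager] [AP [Adj curious]]]]]] [N spy]] [VP [V examined] [NP [Det every] [N scope]]]]
The words 'every curious clever clever eager curious spy' are exhaustively dominated by a single NP node (built by NP → Det AP N), so they form a constituent.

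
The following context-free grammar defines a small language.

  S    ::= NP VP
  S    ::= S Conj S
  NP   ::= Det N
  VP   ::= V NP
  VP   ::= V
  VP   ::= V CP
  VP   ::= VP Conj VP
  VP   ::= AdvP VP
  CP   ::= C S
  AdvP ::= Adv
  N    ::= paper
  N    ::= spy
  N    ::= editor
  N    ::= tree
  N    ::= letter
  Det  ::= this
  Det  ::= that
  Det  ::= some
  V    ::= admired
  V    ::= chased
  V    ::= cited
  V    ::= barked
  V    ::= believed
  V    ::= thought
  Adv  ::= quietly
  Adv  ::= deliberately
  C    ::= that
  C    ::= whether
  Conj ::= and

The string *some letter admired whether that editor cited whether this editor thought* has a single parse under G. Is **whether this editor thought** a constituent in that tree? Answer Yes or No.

[S [NP [Det some] [N letter]] [VP [V admired] [CP [C whether] [S [NP [Det that] [N editor]] [VP [V cited] [CP [C whether] [S [NP [Det this] [N editor]] [VP [V thought]]]]]]]]]
The words 'whether this editor thought' are exhaustively dominated by a single CP node (built by CP → C S), so they form a constituent.

Yes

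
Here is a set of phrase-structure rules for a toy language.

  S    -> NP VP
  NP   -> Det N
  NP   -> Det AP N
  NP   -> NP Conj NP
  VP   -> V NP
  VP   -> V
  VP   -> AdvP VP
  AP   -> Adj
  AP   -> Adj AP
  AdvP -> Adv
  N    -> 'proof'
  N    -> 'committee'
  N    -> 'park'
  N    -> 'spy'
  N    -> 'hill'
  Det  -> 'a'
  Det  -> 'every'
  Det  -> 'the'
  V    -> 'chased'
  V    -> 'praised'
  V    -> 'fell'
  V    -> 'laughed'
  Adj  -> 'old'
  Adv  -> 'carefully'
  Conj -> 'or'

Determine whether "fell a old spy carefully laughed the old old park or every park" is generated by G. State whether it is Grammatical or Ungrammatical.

Ungrammatical

For S → NP VP, no prefix of the string parses as an NP.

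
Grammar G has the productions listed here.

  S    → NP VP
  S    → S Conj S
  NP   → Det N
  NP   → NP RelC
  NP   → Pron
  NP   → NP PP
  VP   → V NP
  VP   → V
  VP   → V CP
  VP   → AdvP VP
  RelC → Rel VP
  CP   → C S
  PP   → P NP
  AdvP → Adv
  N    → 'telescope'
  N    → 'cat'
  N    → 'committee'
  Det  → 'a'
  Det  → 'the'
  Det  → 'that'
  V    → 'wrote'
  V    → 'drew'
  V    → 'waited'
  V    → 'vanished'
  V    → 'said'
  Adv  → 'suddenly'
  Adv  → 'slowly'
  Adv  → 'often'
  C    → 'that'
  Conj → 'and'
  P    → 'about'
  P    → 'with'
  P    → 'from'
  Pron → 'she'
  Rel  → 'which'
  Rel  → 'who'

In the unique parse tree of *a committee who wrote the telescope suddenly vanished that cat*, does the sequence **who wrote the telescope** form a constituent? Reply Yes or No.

[S [NP [NP [Det a] [N committee]] [RelC [Rel who] [VP [V wrote] [NP [Det the] [N telescope]]]]] [VP [AdvP [Adv suddenly]] [VP [V vanished] [NP [Det that] [N cat]]]]]
The words 'who wrote the telescope' are exhaustively dominated by a single RelC node (built by RelC → Rel VP), so they form a constituent.

Yes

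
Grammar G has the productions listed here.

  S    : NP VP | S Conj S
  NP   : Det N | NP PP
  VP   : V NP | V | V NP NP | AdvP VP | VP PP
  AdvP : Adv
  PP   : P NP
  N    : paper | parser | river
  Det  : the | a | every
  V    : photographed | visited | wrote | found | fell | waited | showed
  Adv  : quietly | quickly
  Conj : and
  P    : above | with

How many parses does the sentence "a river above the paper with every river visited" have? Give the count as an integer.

The two bracketings:
[S [NP [NP [Det a] [N river]] [PP [P above] [NP [NP [Det the] [N paper]] [PP [P with] [NP [Det every] [N river]]]]]] [VP [V visited]]]
[S [NP [NP [NP [Det a] [N river]] [PP [P above] [NP [Det the] [N paper]]]] [PP [P with] [NP [Det every] [N river]]]] [VP [V visited]]]
The trees differ in how a recursive rule is bracketed over the same span.

2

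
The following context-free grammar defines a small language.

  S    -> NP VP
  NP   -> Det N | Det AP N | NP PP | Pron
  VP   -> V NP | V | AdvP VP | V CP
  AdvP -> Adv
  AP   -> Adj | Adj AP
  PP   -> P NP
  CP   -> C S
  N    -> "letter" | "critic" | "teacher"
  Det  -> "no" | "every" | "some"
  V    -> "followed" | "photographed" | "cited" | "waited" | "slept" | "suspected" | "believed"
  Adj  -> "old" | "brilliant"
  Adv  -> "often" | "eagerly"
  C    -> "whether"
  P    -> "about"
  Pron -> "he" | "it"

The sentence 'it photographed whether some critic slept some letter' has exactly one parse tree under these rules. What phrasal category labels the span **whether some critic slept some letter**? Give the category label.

CP

[S [NP [Pron it]] [VP [V photographed] [CP [C whether] [S [NP [Det some] [N critic]] [VP [V slept] [NP [Det some] [N letter]]]]]]]
The span 'whether some critic slept some letter' is the CP node built by CP → C S.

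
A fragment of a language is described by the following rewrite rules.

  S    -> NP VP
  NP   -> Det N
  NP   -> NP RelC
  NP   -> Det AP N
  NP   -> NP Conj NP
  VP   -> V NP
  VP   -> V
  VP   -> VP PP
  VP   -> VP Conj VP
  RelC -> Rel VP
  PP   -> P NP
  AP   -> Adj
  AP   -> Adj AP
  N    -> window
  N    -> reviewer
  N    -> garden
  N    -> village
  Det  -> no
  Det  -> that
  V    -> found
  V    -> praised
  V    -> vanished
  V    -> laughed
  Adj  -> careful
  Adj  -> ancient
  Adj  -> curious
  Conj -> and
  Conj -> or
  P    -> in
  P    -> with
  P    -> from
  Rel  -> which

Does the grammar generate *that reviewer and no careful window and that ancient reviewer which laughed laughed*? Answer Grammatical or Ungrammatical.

S
  NP
    NP
      NP
        Det: that
        N: reviewer
      Conj: and
      NP
        NP
          Det: no
          AP
            Adj: careful
          N: window
        Conj: and
        NP
          Det: that
          AP
            Adj: ancient
          N: reviewer
    RelC
      Rel: which
      VP
        V: laughed
  VP
    V: laughed
Every word is introduced by a lexical rule and the phrasal rules combine the resulting categories into a single S.

Grammatical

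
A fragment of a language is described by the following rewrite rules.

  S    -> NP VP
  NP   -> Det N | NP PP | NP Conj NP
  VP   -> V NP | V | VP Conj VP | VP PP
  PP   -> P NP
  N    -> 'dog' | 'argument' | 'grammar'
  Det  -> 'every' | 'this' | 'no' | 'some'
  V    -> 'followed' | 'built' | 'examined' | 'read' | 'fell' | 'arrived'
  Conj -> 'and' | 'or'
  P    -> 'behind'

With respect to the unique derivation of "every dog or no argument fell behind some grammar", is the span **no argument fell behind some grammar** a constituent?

No

[S [NP [NP [Det every] [N dog]] [Conj or] [NP [Det no] [N argument]]] [VP [VP [V fell]] [PP [P behind] [NP [Det some] [N grammar]]]]]
The smallest constituent containing 'no argument fell behind some grammar' is the S spanning 'every dog or no argument fell behind some grammar'; no single node in the tree dominates exactly the given words.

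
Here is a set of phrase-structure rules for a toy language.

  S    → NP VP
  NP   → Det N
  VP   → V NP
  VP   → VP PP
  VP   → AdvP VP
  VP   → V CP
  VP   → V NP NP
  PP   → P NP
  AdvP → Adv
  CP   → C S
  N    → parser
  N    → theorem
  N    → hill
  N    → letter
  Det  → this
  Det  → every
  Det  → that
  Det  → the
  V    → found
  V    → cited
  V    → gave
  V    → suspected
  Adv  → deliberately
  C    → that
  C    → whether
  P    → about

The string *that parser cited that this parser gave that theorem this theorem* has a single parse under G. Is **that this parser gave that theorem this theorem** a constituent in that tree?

[S [NP [Det that] [N parser]] [VP [V cited] [CP [C that] [S [NP [Det this] [N parser]] [VP [V gave] [NP [Det that] [N theorem]] [NP [Det this] [N theorem]]]]]]]
The words 'that this parser gave that theorem this theorem' are exhaustively dominated by a single CP node (built by CP → C S), so they form a constituent.

Yes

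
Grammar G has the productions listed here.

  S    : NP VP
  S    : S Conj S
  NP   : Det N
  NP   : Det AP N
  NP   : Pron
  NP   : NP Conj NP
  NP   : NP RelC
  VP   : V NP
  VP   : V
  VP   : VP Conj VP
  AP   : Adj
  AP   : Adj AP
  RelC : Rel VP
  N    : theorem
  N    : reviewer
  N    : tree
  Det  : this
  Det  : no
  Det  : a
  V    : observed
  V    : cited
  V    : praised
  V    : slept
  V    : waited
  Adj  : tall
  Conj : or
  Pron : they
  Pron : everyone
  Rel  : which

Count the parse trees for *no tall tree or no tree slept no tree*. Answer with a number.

[S [NP [NP [Det no] [AP [Adj tall]] [N tree]] [Conj or] [NP [Det no] [N tree]]] [VP [V slept] [NP [Det no] [N tree]]]]
No rule offers an alternative attachment or grouping for any span, so this is the only derivation.

1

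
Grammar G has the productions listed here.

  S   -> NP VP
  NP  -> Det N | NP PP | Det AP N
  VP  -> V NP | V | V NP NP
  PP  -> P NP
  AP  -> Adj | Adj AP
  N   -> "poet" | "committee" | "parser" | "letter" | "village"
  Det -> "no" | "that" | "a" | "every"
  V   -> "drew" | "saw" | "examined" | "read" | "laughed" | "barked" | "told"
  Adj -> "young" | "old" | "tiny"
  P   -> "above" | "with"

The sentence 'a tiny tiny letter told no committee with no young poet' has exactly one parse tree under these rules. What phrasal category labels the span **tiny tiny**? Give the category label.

AP

S
  NP
    Det: a
    AP
      Adj: tiny
      AP
        Adj: tiny
    N: letter
  VP
    V: told
    NP
      NP
        Det: no
        N: committee
      PP
        P: with
        NP
          Det: no
          AP
            Adj: young
          N: poet
The span 'tiny tiny' is the AP node built by AP → Adj AP.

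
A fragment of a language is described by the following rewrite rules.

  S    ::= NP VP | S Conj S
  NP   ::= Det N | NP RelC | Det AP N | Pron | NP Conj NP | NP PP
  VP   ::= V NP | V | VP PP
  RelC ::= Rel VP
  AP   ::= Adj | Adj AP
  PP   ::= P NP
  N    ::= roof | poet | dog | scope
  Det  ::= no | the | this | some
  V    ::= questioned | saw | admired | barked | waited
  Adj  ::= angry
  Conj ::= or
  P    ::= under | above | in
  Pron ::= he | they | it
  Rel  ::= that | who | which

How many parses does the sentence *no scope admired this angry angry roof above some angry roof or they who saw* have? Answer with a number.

7

Two of the 7 distinct bracketings:
[S [NP [Det no] [N scope]] [VP [V admired] [NP [NP [NP [NP [Det this] [AP [Adj angry] [AP [Adj angry]]] [N roof]] [PP [P above] [NP [Det some] [AP [Adj angry]] [N roof]]]] [Conj or] [NP [Pron they]]] [RelC [Rel who] [VP [V saw]]]]]]
[S [NP [Det no] [N scope]] [VP [V admired] [NP [NP [NP [Det this] [AP [Adj angry] [AP [Adj angry]]] [N roof]] [PP [P above] [NP [NP [Det some] [AP [Adj angry]] [N roof]] [Conj or] [NP [Pron they]]]]] [RelC [Rel who] [VP [V saw]]]]]]
The trees differ in how a recursive rule is bracketed over the same span.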